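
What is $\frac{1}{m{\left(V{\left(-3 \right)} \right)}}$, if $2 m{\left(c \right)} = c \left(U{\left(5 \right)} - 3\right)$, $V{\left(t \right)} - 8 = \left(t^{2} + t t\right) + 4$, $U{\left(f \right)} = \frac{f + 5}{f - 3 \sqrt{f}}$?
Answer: $- \frac{11}{570} + \frac{\sqrt{5}}{190} \approx -0.0075295$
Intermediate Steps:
$U{\left(f \right)} = \frac{5 + f}{f - 3 \sqrt{f}}$
$V{\left(t \right)} = 12 + 2 t^{2}$ ($V{\left(t \right)} = 8 + \left(\left(t^{2} + t t\right) + 4\right) = 8 + \left(\left(t^{2} + t^{2}\right) + 4\right) = 8 + \left(2 t^{2} + 4\right) = 8 + \left(4 + 2 t^{2}\right) = 12 + 2 t^{2}$)
$m{\left(c \right)} = \frac{c \left(-3 + \frac{10}{5 - 3 \sqrt{5}}\right)}{2}$ ($m{\left(c \right)} = \frac{c \left(\frac{5 + 5}{5 - 3 \sqrt{5}} - 3\right)}{2} = \frac{c \left(\frac{1}{5 - 3 \sqrt{5}} \cdot 10 - 3\right)}{2} = \frac{c \left(\frac{10}{5 - 3 \sqrt{5}} - 3\right)}{2} = \frac{c \left(-3 + \frac{10}{5 - 3 \sqrt{5}}\right)}{2}$)
$\frac{1}{m{\left(V{\left(-3 \right)} \right)}} = \frac{1}{- \frac{11 \left(12 + 2 \left(-3\right)^{2}\right)}{4} - \frac{3 \left(12 + 2 \left(-3\right)^{2}\right) \sqrt{5}}{4}} = \frac{1}{- \frac{11 \left(12 + 2 \cdot 9\right)}{4} - \frac{3 \left(12 + 2 \cdot 9\right) \sqrt{5}}{4}} = \frac{1}{- \frac{11 \left(12 + 18\right)}{4} - \frac{3 \left(12 + 18\right) \sqrt{5}}{4}} = \frac{1}{\left(- \frac{11}{4}\right) 30 - \frac{45 \sqrt{5}}{2}} = \frac{1}{- \frac{165}{2} - \frac{45 \sqrt{5}}{2}}$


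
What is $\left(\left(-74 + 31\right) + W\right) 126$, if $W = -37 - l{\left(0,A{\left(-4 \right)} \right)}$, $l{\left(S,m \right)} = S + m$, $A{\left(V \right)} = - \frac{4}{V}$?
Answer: $-10206$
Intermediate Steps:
$W = -38$ ($W = -37 - \left(0 - \frac{4}{-4}\right) = -37 - \left(0 - -1\right) = -37 - \left(0 + 1\right) = -37 - 1 = -38$)
$\left(\left(-74 + 31\right) + W\right) 126 = \left(\left(-74 + 31\right) - 38\right) 126 = \left(-43 - 38\right) 126 = \left(-81\right) 126 = -10206$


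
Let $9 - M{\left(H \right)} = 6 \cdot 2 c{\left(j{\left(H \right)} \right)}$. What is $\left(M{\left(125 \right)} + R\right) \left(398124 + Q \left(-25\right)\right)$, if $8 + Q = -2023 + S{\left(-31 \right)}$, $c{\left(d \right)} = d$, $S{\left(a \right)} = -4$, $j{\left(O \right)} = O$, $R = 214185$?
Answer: $95499393306$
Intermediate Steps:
$M{\left(H \right)} = 9 - 12 H$ ($M{\left(H \right)} = 9 - 6 \cdot 2 H = 9 - 12 H$)
$Q = -2035$ ($Q = -8 - 2027 = -2035$)
$\left(M{\left(125 \right)} + R\right) \left(398124 + Q \left(-25\right)\right) = \left(\left(9 - 1500\right) + 214185\right) \left(398124 - -50875\right) = \left(\left(9 - 1500\right) + 214185\right) \left(398124 + 50875\right) = \left(-1491 + 214185\right) 448999 = 212694 \cdot 448999 = 95499393306$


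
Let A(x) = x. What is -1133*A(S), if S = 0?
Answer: 0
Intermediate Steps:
-1133*A(S) = -1133*0 = 0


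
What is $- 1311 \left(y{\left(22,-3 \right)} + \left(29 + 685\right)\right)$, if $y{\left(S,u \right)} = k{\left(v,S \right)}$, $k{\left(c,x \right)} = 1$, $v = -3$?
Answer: $-937365$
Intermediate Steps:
$y{\left(S,u \right)} = 1$
$- 1311 \left(y{\left(22,-3 \right)} + \left(29 + 685\right)\right) = - 1311 \left(1 + \left(29 + 685\right)\right) = - 1311 \left(1 + 714\right) = \left(-1311\right) 715 = -937365$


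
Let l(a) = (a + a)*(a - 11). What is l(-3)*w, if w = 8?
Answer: 672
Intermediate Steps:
l(a) = 2*a*(-11 + a) (l(a) = (2*a)*(-11 + a) = 2*a*(-11 + a))
l(-3)*w = (2*(-3)*(-11 - 3))*8 = (2*(-3)*(-14))*8 = 84*8 = 672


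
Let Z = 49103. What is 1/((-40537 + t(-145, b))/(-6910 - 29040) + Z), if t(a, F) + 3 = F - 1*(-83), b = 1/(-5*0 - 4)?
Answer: 143800/7061173229 ≈ 2.0365e-5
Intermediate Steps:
b = -¼ (b = 1/(0 - 4) = 1/(-4) = -¼ ≈ -0.25000)
t(a, F) = 80 + F (t(a, F) = -3 + (F - 1*(-83)) = -3 + (F + 83) = -3 + (83 + F) = 80 + F)
1/((-40537 + t(-145, b))/(-6910 - 29040) + Z) = 1/((-40537 + (80 - ¼))/(-6910 - 29040) + 49103) = 1/((-40537 + 319/4)/(-35950) + 49103) = 1/(-161829/4*(-1/35950) + 49103) = 1/(161829/143800 + 49103) = 1/(7061173229/143800) = 143800/7061173229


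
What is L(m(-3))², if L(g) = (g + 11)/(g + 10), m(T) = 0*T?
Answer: 121/100 ≈ 1.2100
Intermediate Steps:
m(T) = 0
L(g) = (11 + g)/(10 + g)
L(m(-3))² = ((11 + 0)/(10 + 0))² = (11/10)² = 121/100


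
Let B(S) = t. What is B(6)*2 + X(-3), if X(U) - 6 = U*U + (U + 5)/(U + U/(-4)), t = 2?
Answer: 163/9 ≈ 18.111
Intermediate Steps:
B(S) = 2
X(U) = 6 + U² + 4*(5 + U)/(3*U) (X(U) = 6 + (U*U + (U + 5)/(U + U/(-4))) = 6 + (U² + (5 + U)/(U + U*(-¼))) = 6 + (U² + (5 + U)/(U - U/4)) = 6 + (U² + (5 + U)/((3*U/4))) = 6 + (U² + (5 + U)*(4/(3*U))) = 6 + (U² + 4*(5 + U)/(3*U)) = 6 + U² + 4*(5 + U)/(3*U))
B(6)*2 + X(-3) = 2*2 + (22/3 + (-3)² + (20/3)/(-3)) = 4 + (22/3 + 9 + (20/3)*(-⅓)) = 4 + (22/3 + 9 - 20/9) = 4 + 127/9 = 163/9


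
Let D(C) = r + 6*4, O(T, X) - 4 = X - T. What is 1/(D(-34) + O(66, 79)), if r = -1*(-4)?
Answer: 1/45 ≈ 0.022222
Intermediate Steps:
r = 4
O(T, X) = 4 + X - T (O(T, X) = 4 + (X - T) = 4 + X - T)
D(C) = 28 (D(C) = 4 + 6*4 = 4 + 24 = 28)
1/(D(-34) + O(66, 79)) = 1/(28 + (4 + 79 - 1*66)) = 1/(28 + (4 + 79 - 66)) = 1/(28 + 17) = 1/45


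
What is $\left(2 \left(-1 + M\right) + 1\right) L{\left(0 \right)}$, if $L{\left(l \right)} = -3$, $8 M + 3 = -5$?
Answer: $9$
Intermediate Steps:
$M = -1$ ($M = - \frac{3}{8} + \frac{1}{8} \left(-5\right) = - \frac{3}{8} - \frac{5}{8} = -1$)
$\left(2 \left(-1 + M\right) + 1\right) L{\left(0 \right)} = \left(2 \left(-1 - 1\right) + 1\right) \left(-3\right) = \left(2 \left(-2\right) + 1\right) \left(-3\right) = \left(-4 + 1\right) \left(-3\right) = \left(-3\right) \left(-3\right) = 9$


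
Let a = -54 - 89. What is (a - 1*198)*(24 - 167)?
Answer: 48763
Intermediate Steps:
a = -143
(a - 1*198)*(24 - 167) = (-143 - 1*198)*(24 - 167) = (-143 - 198)*(-143) = -341*(-143) = 48763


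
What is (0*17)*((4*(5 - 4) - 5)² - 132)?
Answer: 0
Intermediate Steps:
(0*17)*((4*(5 - 4) - 5)² - 132) = 0*((4*1 - 5)² - 132) = 0*((4 - 5)² - 132) = 0*((-1)² - 132) = 0*(1 - 132) = 0*(-131) = 0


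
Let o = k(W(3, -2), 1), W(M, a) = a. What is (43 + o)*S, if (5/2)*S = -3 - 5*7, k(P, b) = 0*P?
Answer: -3268/5 ≈ -653.60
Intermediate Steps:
k(P, b) = 0
S = -76/5 (S = 2*(-3 - 5*7)/5 = 2*(-3 - 35)/5 = (⅖)*(-38) = -76/5 ≈ -15.200)
o = 0
(43 + o)*S = (43 + 0)*(-76/5) = 43*(-76/5) = -3268/5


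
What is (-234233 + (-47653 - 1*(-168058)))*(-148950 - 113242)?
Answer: 29844790976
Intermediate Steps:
(-234233 + (-47653 - 1*(-168058)))*(-148950 - 113242) = (-234233 + (-47653 + 168058))*(-262192) = (-234233 + 120405)*(-262192) = -113828*(-262192) = 29844790976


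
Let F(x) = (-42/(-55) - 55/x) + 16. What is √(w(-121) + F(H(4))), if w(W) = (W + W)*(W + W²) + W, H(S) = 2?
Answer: I*√42519058010/110 ≈ 1874.6*I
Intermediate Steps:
w(W) = W + 2*W*(W + W²) (w(W) = (2*W)*(W + W²) + W = 2*W*(W + W²) + W = W + 2*W*(W + W²))
F(x) = 922/55 - 55/x (F(x) = (-42*(-1/55) - 55/x) + 16 = (42/55 - 55/x) + 16 = 922/55 - 55/x)
√(w(-121) + F(H(4))) = √(-121*(1 + 2*(-121) + 2*(-121)²) + (922/55 - 55/2)) = √(-121*(1 - 242 + 2*14641) + (922/55 - 55*½)) = √(-121*(1 - 242 + 29282) + (922/55 - 55/2)) = √(-121*29041 - 1181/110) = √(-3513961 - 1181/110) = √(-386536891/110) = I*√42519058010/110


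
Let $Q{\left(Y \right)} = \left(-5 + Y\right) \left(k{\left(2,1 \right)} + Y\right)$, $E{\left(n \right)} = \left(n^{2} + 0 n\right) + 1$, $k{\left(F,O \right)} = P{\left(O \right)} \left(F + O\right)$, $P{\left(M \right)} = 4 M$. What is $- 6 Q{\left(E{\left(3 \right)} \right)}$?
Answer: $-660$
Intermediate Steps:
$k{\left(F,O \right)} = 4 O \left(F + O\right)$
$E{\left(n \right)} = 1 + n^{2}$ ($E{\left(n \right)} = \left(n^{2} + 0\right) + 1 = n^{2} + 1 = 1 + n^{2}$)
$Q{\left(Y \right)} = \left(-5 + Y\right) \left(12 + Y\right)$ ($Q{\left(Y \right)} = \left(-5 + Y\right) \left(4 \cdot 1 \left(2 + 1\right) + Y\right) = \left(-5 + Y\right) \left(4 \cdot 1 \cdot 3 + Y\right) = \left(-5 + Y\right) \left(12 + Y\right)$)
$- 6 Q{\left(E{\left(3 \right)} \right)} = - 6 \left(-60 + \left(1 + 3^{2}\right)^{2} + 7 \left(1 + 3^{2}\right)\right) = - 6 \left(-60 + \left(1 + 9\right)^{2} + 7 \left(1 + 9\right)\right) = - 6 \left(-60 + 10^{2} + 7 \cdot 10\right) = - 6 \left(-60 + 100 + 70\right) = \left(-6\right) 110 = -660$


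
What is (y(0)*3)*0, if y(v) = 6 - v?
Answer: 0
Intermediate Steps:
(y(0)*3)*0 = ((6 - 1*0)*3)*0 = ((6 + 0)*3)*0 = (6*3)*0 = 18*0 = 0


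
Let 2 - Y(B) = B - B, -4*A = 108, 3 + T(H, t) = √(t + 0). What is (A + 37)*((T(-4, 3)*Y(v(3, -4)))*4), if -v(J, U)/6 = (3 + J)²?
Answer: -240 + 80*√3 ≈ -101.44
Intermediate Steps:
T(H, t) = -3 + √t (T(H, t) = -3 + √(t + 0) = -3 + √t)
v(J, U) = -6*(3 + J)²
A = -27 (A = -¼*108 = -27)
Y(B) = 2 (Y(B) = 2 - (B - B) = 2 - 1*0 = 2 + 0 = 2)
(A + 37)*((T(-4, 3)*Y(v(3, -4)))*4) = (-27 + 37)*(((-3 + √3)*2)*4) = 10*((-6 + 2*√3)*4) = 10*(-24 + 8*√3) = -240 + 80*√3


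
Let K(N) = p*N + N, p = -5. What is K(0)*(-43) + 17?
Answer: 17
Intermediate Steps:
K(N) = -4*N (K(N) = -5*N + N = -4*N)
K(0)*(-43) + 17 = -4*0*(-43) + 17 = 0*(-43) + 17 = 0 + 17 = 17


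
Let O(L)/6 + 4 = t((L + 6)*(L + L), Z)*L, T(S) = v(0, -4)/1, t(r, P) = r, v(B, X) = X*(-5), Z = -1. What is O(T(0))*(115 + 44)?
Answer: 19839384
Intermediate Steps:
v(B, X) = -5*X
T(S) = 20 (T(S) = -5*(-4)/1 = 20*1 = 20)
O(L) = -24 + 12*L²*(6 + L) (O(L) = -24 + 6*(((L + 6)*(L + L))*L) = -24 + 6*(((6 + L)*(2*L))*L) = -24 + 6*((2*L*(6 + L))*L) = -24 + 6*(2*L²*(6 + L)) = -24 + 12*L²*(6 + L))
O(T(0))*(115 + 44) = (-24 + 12*20²*(6 + 20))*(115 + 44) = (-24 + 12*400*26)*159 = (-24 + 124800)*159 = 124776*159 = 19839384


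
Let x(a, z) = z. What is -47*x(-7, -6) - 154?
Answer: 128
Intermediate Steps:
-47*x(-7, -6) - 154 = -47*(-6) - 154 = 282 - 154 = 128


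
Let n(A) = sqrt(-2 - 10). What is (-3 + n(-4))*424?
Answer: -1272 + 848*I*sqrt(3) ≈ -1272.0 + 1468.8*I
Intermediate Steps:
n(A) = 2*I*sqrt(3) (n(A) = sqrt(-12) = 2*I*sqrt(3))
(-3 + n(-4))*424 = (-3 + 2*I*sqrt(3))*424 = -1272 + 848*I*sqrt(3)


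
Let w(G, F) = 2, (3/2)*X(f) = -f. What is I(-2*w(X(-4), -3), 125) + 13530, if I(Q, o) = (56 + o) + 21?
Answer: 13732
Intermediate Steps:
X(f) = -2*f/3 (X(f) = 2*(-f)/3 = -2*f/3)
I(Q, o) = 77 + o
I(-2*w(X(-4), -3), 125) + 13530 = (77 + 125) + 13530 = 202 + 13530 = 13732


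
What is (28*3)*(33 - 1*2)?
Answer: 2604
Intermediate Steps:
(28*3)*(33 - 1*2) = 84*(33 - 2) = 84*31 = 2604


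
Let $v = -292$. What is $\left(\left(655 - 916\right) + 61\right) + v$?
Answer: $-492$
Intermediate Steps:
$\left(\left(655 - 916\right) + 61\right) + v = \left(\left(655 - 916\right) + 61\right) - 292 = \left(-261 + 61\right) - 292 = -200 - 292 = -492$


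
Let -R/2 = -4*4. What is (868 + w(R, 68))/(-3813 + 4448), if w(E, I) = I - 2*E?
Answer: 872/635 ≈ 1.3732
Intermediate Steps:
R = 32 (R = -(-8)*4 = -2*(-16) = 32)
(868 + w(R, 68))/(-3813 + 4448) = (868 + (68 - 2*32))/(-3813 + 4448) = (868 + (68 - 64))/635 = (868 + 4)*(1/635) = 872*(1/635) = 872/635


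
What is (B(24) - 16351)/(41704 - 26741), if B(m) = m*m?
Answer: -15775/14963 ≈ -1.0543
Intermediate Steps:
B(m) = m**2
(B(24) - 16351)/(41704 - 26741) = (24**2 - 16351)/(41704 - 26741) = (576 - 16351)/14963 = -15775*1/14963 = -15775/14963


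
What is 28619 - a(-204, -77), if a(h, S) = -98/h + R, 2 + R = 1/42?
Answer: 3405839/119 ≈ 28621.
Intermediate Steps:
R = -83/42 (R = -2 + 1/42 = -83/42 ≈ -1.9762)
a(h, S) = -83/42 - 98/h (a(h, S) = -98/h - 83/42 = -83/42 - 98/h)
28619 - a(-204, -77) = 28619 - (-83/42 - 98/(-204)) = 28619 - (-83/42 - 98*(-1/204)) = 28619 - (-83/42 + 49/102) = 28619 - 1*(-178/119) = 28619 + 178/119 = 3405839/119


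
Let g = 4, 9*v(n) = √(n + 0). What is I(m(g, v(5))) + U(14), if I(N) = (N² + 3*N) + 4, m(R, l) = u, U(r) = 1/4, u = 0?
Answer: 17/4 ≈ 4.2500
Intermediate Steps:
U(r) = ¼
v(n) = √n/9 (v(n) = √(n + 0)/9 = √n/9)
m(R, l) = 0
I(N) = 4 + N² + 3*N
I(m(g, v(5))) + U(14) = (4 + 0² + 3*0) + ¼ = (4 + 0 + 0) + ¼ = 4 + ¼ = 17/4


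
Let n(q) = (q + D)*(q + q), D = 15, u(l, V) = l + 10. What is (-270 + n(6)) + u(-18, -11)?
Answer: -26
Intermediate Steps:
u(l, V) = 10 + l
n(q) = 2*q*(15 + q) (n(q) = (q + 15)*(q + q) = (15 + q)*(2*q) = 2*q*(15 + q))
(-270 + n(6)) + u(-18, -11) = (-270 + 2*6*(15 + 6)) + (10 - 18) = (-270 + 2*6*21) - 8 = (-270 + 252) - 8 = -18 - 8 = -26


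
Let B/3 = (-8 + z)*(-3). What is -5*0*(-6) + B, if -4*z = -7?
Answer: 225/4 ≈ 56.250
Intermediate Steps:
z = 7/4 (z = -¼*(-7) = 7/4 ≈ 1.7500)
B = 225/4 (B = 3*((-8 + 7/4)*(-3)) = 3*(-25/4*(-3)) = 3*(75/4) = 225/4 ≈ 56.250)
-5*0*(-6) + B = -5*0*(-6) + 225/4 = 0*(-6) + 225/4 = 0 + 225/4 = 225/4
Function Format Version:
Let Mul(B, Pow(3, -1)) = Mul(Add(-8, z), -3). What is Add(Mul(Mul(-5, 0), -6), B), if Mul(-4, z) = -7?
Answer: Rational(225, 4) ≈ 56.250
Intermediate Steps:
z = Rational(7, 4) (z = Mul(Rational(-1, 4), -7) = Rational(7, 4) ≈ 1.7500)
B = Rational(225, 4) (B = Mul(3, Mul(Add(-8, Rational(7, 4)), -3)) = Mul(3, Mul(Rational(-25, 4), -3)) = Mul(3, Rational(75, 4)) = Rational(225, 4) ≈ 56.250)
Add(Mul(Mul(-5, 0), -6), B) = Add(Mul(Mul(-5, 0), -6), Rational(225, 4)) = Add(Mul(0, -6), Rational(225, 4)) = Add(0, Rational(225, 4)) = Rational(225, 4)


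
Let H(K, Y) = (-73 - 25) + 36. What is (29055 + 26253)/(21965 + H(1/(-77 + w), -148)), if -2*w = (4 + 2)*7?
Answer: 18436/7301 ≈ 2.5251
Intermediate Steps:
w = -21 (w = -(4 + 2)*7/2 = -3*7 = -½*42 = -21)
H(K, Y) = -62 (H(K, Y) = -98 + 36 = -62)
(29055 + 26253)/(21965 + H(1/(-77 + w), -148)) = (29055 + 26253)/(21965 - 62) = 55308/21903 = 55308*(1/21903) = 18436/7301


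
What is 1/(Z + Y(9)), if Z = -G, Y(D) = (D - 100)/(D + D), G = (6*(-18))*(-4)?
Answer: -18/7867 ≈ -0.0022880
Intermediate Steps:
G = 432 (G = -108*(-4) = 432)
Y(D) = (-100 + D)/(2*D) (Y(D) = (-100 + D)/((2*D)) = (-100 + D)*(1/(2*D)) = (-100 + D)/(2*D))
Z = -432 (Z = -1*432 = -432)
1/(Z + Y(9)) = 1/(-432 + (½)*(-100 + 9)/9) = 1/(-432 + (½)*(⅑)*(-91)) = 1/(-432 - 91/18) = 1/(-7867/18) = -18/7867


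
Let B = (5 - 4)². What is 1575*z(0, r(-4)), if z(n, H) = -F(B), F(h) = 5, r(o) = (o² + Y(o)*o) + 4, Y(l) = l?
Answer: -7875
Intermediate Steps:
r(o) = 4 + 2*o² (r(o) = (o² + o*o) + 4 = (o² + o²) + 4 = 2*o² + 4 = 4 + 2*o²)
B = 1 (B = 1² = 1)
z(n, H) = -5 (z(n, H) = -1*5 = -5)
1575*z(0, r(-4)) = 1575*(-5) = -7875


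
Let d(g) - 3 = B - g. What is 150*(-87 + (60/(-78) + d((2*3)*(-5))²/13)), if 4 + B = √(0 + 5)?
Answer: -44250/13 + 8700*√5/13 ≈ -1907.4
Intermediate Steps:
B = -4 + √5 (B = -4 + √(0 + 5) = -4 + √5 ≈ -1.7639)
d(g) = -1 + √5 - g (d(g) = 3 + ((-4 + √5) - g) = 3 + (-4 + √5 - g) = -1 + √5 - g)
150*(-87 + (60/(-78) + d((2*3)*(-5))²/13)) = 150*(-87 + (60/(-78) + (-1 + √5 - 2*3*(-5))²/13)) = 150*(-87 + (60*(-1/78) + (-1 + √5 - 6*(-5))²*(1/13))) = 150*(-87 + (-10/13 + (-1 + √5 - 1*(-30))²*(1/13))) = 150*(-87 + (-10/13 + (-1 + √5 + 30)²*(1/13))) = 150*(-87 + (-10/13 + (29 + √5)²*(1/13))) = 150*(-87 + (-10/13 + (29 + √5)²/13)) = 150*(-1141/13 + (29 + √5)²/13) = -171150/13 + 150*(29 + √5)²/13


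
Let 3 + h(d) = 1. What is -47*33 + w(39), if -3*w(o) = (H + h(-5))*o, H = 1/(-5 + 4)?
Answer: -1512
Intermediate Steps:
h(d) = -2 (h(d) = -3 + 1 = -2)
H = -1 (H = 1/(-1) = -1)
w(o) = o (w(o) = -(-1 - 2)*o/3 = -(-1)*o = o)
-47*33 + w(39) = -47*33 + 39 = -1551 + 39 = -1512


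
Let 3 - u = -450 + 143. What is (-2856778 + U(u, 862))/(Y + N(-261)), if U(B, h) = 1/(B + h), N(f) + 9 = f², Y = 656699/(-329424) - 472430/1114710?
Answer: -10245661222969597980/244270892132725997 ≈ -41.944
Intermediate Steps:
u = 310 (u = 3 - (-450 + 143) = 3 - 1*(-307) = 3 + 307 = 310)
Y = -29588624087/12240407568 (Y = 656699*(-1/329424) - 472430*1/1114710 = -656699/329424 - 47243/111471 = -29588624087/12240407568 ≈ -2.4173)
N(f) = -9 + f²
(-2856778 + U(u, 862))/(Y + N(-261)) = (-2856778 + 1/(310 + 862))/(-29588624087/12240407568 + (-9 + (-261)²)) = (-2856778 + 1/1172)/(-29588624087/12240407568 + (-9 + 68121)) = (-2856778 + 1/1172)/(-29588624087/12240407568 + 68112) = -3348143815/(1172*833689051647529/12240407568) = -3348143815/1172*12240407568/833689051647529 = -10245661222969597980/244270892132725997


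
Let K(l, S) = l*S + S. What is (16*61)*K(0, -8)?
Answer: -7808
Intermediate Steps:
K(l, S) = S + S*l (K(l, S) = S*l + S = S + S*l)
(16*61)*K(0, -8) = (16*61)*(-8*(1 + 0)) = 976*(-8*1) = 976*(-8) = -7808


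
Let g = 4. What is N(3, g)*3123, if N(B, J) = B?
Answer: 9369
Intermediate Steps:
N(3, g)*3123 = 3*3123 = 9369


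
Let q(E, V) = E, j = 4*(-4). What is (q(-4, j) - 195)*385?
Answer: -76615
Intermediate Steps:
j = -16
(q(-4, j) - 195)*385 = (-4 - 195)*385 = -199*385 = -76615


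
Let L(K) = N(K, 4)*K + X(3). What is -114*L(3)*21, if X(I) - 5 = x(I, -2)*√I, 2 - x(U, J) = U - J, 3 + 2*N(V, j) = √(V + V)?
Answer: -1197 - 3591*√6 + 7182*√3 ≈ 2446.5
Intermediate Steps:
N(V, j) = -3/2 + √2*√V/2 (N(V, j) = -3/2 + √(V + V)/2 = -3/2 + √(2*V)/2 = -3/2 + (√2*√V)/2 = -3/2 + √2*√V/2)
x(U, J) = 2 + J - U (x(U, J) = 2 - (U - J) = 2 + (J - U) = 2 + J - U)
X(I) = 5 - I^(3/2) (X(I) = 5 + (2 - 2 - I)*√I = 5 + (-I)*√I = 5 - I^(3/2))
L(K) = 5 - 3*√3 + K*(-3/2 + √2*√K/2) (L(K) = (-3/2 + √2*√K/2)*K + (5 - 3^(3/2)) = K*(-3/2 + √2*√K/2) + (5 - 3*√3) = 5 - 3*√3 + K*(-3/2 + √2*√K/2))
-114*L(3)*21 = -114*(5 - 3*√3 + (½)*3*(-3 + √2*√3))*21 = -114*(5 - 3*√3 + (½)*3*(-3 + √6))*21 = -114*(5 - 3*√3 + (-9/2 + 3*√6/2))*21 = -114*(½ - 3*√3 + 3*√6/2)*21 = (-57 - 171*√6 + 342*√3)*21 = -1197 - 3591*√6 + 7182*√3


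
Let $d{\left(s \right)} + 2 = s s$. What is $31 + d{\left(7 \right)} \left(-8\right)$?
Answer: $-345$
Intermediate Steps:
$d{\left(s \right)} = -2 + s^{2}$ ($d{\left(s \right)} = -2 + s s = -2 + s^{2}$)
$31 + d{\left(7 \right)} \left(-8\right) = 31 + \left(-2 + 7^{2}\right) \left(-8\right) = 31 + \left(-2 + 49\right) \left(-8\right) = 31 + 47 \left(-8\right) = 31 - 376 = -345$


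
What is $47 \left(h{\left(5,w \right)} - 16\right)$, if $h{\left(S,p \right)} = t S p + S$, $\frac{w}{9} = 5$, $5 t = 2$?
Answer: $3713$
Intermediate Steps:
$t = \frac{2}{5}$ ($t = \frac{1}{5} \cdot 2 = \frac{2}{5} \approx 0.4$)
$w = 45$ ($w = 9 \cdot 5 = 45$)
$h{\left(S,p \right)} = S + \frac{2 S p}{5}$ ($h{\left(S,p \right)} = \frac{2 S}{5} p + S = \frac{2 S p}{5} + S = S + \frac{2 S p}{5}$)
$47 \left(h{\left(5,w \right)} - 16\right) = 47 \left(\frac{1}{5} \cdot 5 \left(5 + 2 \cdot 45\right) - 16\right) = 47 \left(\frac{1}{5} \cdot 5 \left(5 + 90\right) - 16\right) = 47 \left(\frac{1}{5} \cdot 5 \cdot 95 - 16\right) = 47 \left(95 - 16\right) = 47 \cdot 79 = 3713$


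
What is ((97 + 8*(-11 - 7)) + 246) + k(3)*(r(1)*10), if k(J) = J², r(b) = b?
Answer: 289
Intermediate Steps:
((97 + 8*(-11 - 7)) + 246) + k(3)*(r(1)*10) = ((97 + 8*(-11 - 7)) + 246) + 3²*(1*10) = ((97 + 8*(-18)) + 246) + 9*10 = ((97 - 144) + 246) + 90 = (-47 + 246) + 90 = 199 + 90 = 289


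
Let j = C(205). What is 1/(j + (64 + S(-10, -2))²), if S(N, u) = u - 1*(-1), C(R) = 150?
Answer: 1/4119 ≈ 0.00024278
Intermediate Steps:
S(N, u) = 1 + u (S(N, u) = u + 1 = 1 + u)
j = 150
1/(j + (64 + S(-10, -2))²) = 1/(150 + (64 + (1 - 2))²) = 1/(150 + (64 - 1)²) = 1/(150 + 63²) = 1/(150 + 3969) = 1/4119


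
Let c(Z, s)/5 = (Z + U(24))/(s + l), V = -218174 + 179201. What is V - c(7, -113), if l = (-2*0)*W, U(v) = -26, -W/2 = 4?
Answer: -4404044/113 ≈ -38974.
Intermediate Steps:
W = -8 (W = -2*4 = -8)
V = -38973
l = 0 (l = -2*0*(-8) = 0*(-8) = 0)
c(Z, s) = 5*(-26 + Z)/s (c(Z, s) = 5*((Z - 26)/(s + 0)) = 5*((-26 + Z)/s) = 5*(-26 + Z)/s)
V - c(7, -113) = -38973 - 5*(-26 + 7)/(-113) = -38973 - 5*(-1)*(-19)/113 = -38973 - 1*95/113 = -38973 - 95/113 = -4404044/113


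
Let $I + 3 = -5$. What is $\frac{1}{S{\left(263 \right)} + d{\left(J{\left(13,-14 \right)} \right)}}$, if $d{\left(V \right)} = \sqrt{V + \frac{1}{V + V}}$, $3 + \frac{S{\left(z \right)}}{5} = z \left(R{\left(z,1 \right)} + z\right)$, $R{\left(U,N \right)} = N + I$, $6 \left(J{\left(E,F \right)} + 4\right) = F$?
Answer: $\frac{38375250}{12918068531981} - \frac{i \sqrt{83334}}{12918068531981} \approx 2.9707 \cdot 10^{-6} - 2.2347 \cdot 10^{-11} i$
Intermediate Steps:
$I = -8$ ($I = -3 - 5 = -8$)
$J{\left(E,F \right)} = -4 + \frac{F}{6}$
$R{\left(U,N \right)} = -8 + N$ ($R{\left(U,N \right)} = N - 8 = -8 + N$)
$S{\left(z \right)} = -15 + 5 z \left(-7 + z\right)$ ($S{\left(z \right)} = -15 + 5 z \left(\left(-8 + 1\right) + z\right) = -15 + 5 z \left(-7 + z\right)$)
$d{\left(V \right)} = \sqrt{V + \frac{1}{2 V}}$
$\frac{1}{S{\left(263 \right)} + d{\left(J{\left(13,-14 \right)} \right)}} = \frac{1}{\left(-15 - 9205 + 5 \cdot 263^{2}\right) + \frac{\sqrt{\frac{2}{-4 + \frac{1}{6} \left(-14\right)} + 4 \left(-4 + \frac{1}{6} \left(-14\right)\right)}}{2}} = \frac{1}{\left(-15 - 9205 + 5 \cdot 69169\right) + \frac{\sqrt{\frac{2}{-4 - \frac{7}{3}} + 4 \left(-4 - \frac{7}{3}\right)}}{2}} = \frac{1}{\left(-15 - 9205 + 345845\right) + \frac{\sqrt{\frac{2}{- \frac{19}{3}} + 4 \left(- \frac{19}{3}\right)}}{2}} = \frac{1}{336625 + \frac{\sqrt{2 \left(- \frac{3}{19}\right) - \frac{76}{3}}}{2}} = \frac{1}{336625 + \frac{\sqrt{- \frac{6}{19} - \frac{76}{3}}}{2}} = \frac{1}{336625 + \frac{\sqrt{- \frac{1462}{57}}}{2}} = \frac{1}{336625 + \frac{\frac{1}{57} i \sqrt{83334}}{2}} = \frac{1}{336625 + \frac{i \sqrt{83334}}{114}}$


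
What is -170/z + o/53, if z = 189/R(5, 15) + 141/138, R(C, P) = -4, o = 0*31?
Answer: 15640/4253 ≈ 3.6774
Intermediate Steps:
o = 0
z = -4253/92 (z = 189/(-4) + 141/138 = 189*(-1/4) + 141*(1/138) = -189/4 + 47/46 = -4253/92 ≈ -46.228)
-170/z + o/53 = -170/(-4253/92) + 0/53 = -170*(-92/4253) + 0*(1/53) = 15640/4253 + 0 = 15640/4253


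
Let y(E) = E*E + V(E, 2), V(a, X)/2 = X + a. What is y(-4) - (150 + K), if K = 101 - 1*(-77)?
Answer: -316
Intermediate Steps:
V(a, X) = 2*X + 2*a (V(a, X) = 2*(X + a) = 2*X + 2*a)
K = 178 (K = 101 + 77 = 178)
y(E) = 4 + E**2 + 2*E (y(E) = E*E + (2*2 + 2*E) = E**2 + (4 + 2*E) = 4 + E**2 + 2*E)
y(-4) - (150 + K) = (4 + (-4)**2 + 2*(-4)) - (150 + 178) = (4 + 16 - 8) - 1*328 = 12 - 328 = -316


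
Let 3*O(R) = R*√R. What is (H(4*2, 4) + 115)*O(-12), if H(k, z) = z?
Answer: -952*I*√3 ≈ -1648.9*I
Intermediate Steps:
O(R) = R^(3/2)/3 (O(R) = (R*√R)/3 = R^(3/2)/3)
(H(4*2, 4) + 115)*O(-12) = (4 + 115)*((-12)^(3/2)/3) = 119*((-24*I*√3)/3) = 119*(-8*I*√3) = -952*I*√3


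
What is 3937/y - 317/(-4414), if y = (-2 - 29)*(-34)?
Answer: 142839/37519 ≈ 3.8071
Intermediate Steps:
y = 1054 (y = -31*(-34) = 1054)
3937/y - 317/(-4414) = 3937/1054 - 317/(-4414) = 3937*(1/1054) - 317*(-1/4414) = 127/34 + 317/4414 = 142839/37519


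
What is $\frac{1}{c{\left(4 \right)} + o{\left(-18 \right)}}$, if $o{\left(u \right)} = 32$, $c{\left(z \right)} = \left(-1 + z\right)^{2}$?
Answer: $\frac{1}{41} \approx 0.02439$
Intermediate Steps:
$\frac{1}{c{\left(4 \right)} + o{\left(-18 \right)}} = \frac{1}{\left(-1 + 4\right)^{2} + 32} = \frac{1}{3^{2} + 32} = \frac{1}{9 + 32} = \frac{1}{41}$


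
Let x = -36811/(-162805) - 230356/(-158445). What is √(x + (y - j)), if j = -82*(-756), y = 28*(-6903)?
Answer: I*√616284260398632842945/49134549 ≈ 505.25*I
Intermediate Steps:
y = -193284
j = 61992
x = 247632157/147403647 (x = -36811*(-1/162805) - 230356*(-1/158445) = 36811/162805 + 32908/22635 = 247632157/147403647 ≈ 1.6800)
√(x + (y - j)) = √(247632157/147403647 + (-193284 - 1*61992)) = √(247632157/147403647 + (-193284 - 61992)) = √(247632157/147403647 - 255276) = √(-37628365759415/147403647) = I*√616284260398632842945/49134549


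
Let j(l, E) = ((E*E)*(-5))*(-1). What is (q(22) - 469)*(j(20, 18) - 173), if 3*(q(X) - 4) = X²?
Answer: -1318217/3 ≈ -4.3941e+5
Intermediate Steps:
q(X) = 4 + X²/3
j(l, E) = 5*E² (j(l, E) = (E²*(-5))*(-1) = -5*E²*(-1) = 5*E²)
(q(22) - 469)*(j(20, 18) - 173) = ((4 + (⅓)*22²) - 469)*(5*18² - 173) = ((4 + (⅓)*484) - 469)*(5*324 - 173) = ((4 + 484/3) - 469)*(1620 - 173) = (496/3 - 469)*1447 = -911/3*1447 = -1318217/3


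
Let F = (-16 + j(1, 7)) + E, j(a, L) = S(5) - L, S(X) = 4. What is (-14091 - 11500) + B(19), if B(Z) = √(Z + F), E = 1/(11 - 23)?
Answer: -25591 + I*√3/6 ≈ -25591.0 + 0.28868*I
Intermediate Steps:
E = -1/12 (E = 1/(-12) = -1/12 ≈ -0.083333)
j(a, L) = 4 - L
F = -229/12 (F = (-16 + (4 - 1*7)) - 1/12 = (-16 + (4 - 7)) - 1/12 = (-16 - 3) - 1/12 = -19 - 1/12 = -229/12 ≈ -19.083)
B(Z) = √(-229/12 + Z) (B(Z) = √(Z - 229/12) = √(-229/12 + Z))
(-14091 - 11500) + B(19) = (-14091 - 11500) + √(-687 + 36*19)/6 = -25591 + √(-687 + 684)/6 = -25591 + √(-3)/6 = -25591 + (I*√3)/6 = -25591 + I*√3/6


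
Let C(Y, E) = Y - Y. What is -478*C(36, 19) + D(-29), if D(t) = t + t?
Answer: -58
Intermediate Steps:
D(t) = 2*t
C(Y, E) = 0
-478*C(36, 19) + D(-29) = -478*0 + 2*(-29) = 0 - 58 = -58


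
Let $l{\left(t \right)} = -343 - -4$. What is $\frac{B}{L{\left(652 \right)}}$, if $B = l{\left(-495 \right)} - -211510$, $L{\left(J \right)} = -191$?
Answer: $- \frac{211171}{191} \approx -1105.6$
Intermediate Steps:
$l{\left(t \right)} = -339$ ($l{\left(t \right)} = -343 + 4 = -339$)
$B = 211171$ ($B = -339 - -211510 = -339 + 211510 = 211171$)
$\frac{B}{L{\left(652 \right)}} = \frac{211171}{-191} = 211171 \left(- \frac{1}{191}\right) = - \frac{211171}{191}$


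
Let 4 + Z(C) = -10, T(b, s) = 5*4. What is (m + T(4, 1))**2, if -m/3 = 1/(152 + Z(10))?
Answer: 844561/2116 ≈ 399.13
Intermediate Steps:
T(b, s) = 20
Z(C) = -14 (Z(C) = -4 - 10 = -14)
m = -1/46 (m = -3/(152 - 14) = -3/138 = -3*1/138 = -1/46 ≈ -0.021739)
(m + T(4, 1))**2 = (-1/46 + 20)**2 = (919/46)**2 = 844561/2116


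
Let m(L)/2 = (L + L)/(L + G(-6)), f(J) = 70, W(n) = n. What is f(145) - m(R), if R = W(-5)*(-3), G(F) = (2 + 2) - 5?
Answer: 460/7 ≈ 65.714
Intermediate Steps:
G(F) = -1 (G(F) = 4 - 5 = -1)
R = 15 (R = -5*(-3) = 15)
m(L) = 4*L/(-1 + L) (m(L) = 2*((L + L)/(L - 1)) = 2*((2*L)/(-1 + L)) = 2*(2*L/(-1 + L)) = 4*L/(-1 + L))
f(145) - m(R) = 70 - 4*15/(-1 + 15) = 70 - 4*15/14 = 70 - 1*30/7 = 70 - 30/7 = 460/7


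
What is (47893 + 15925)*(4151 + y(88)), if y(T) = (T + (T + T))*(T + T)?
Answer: 3230148070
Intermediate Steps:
y(T) = 6*T**2 (y(T) = (T + 2*T)*(2*T) = (3*T)*(2*T) = 6*T**2)
(47893 + 15925)*(4151 + y(88)) = (47893 + 15925)*(4151 + 6*88**2) = 63818*(4151 + 6*7744) = 63818*(4151 + 46464) = 63818*50615 = 3230148070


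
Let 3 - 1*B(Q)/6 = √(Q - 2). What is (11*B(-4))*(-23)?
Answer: -4554 + 1518*I*√6 ≈ -4554.0 + 3718.3*I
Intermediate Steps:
B(Q) = 18 - 6*√(-2 + Q) (B(Q) = 18 - 6*√(Q - 2) = 18 - 6*√(-2 + Q))
(11*B(-4))*(-23) = (11*(18 - 6*√(-2 - 4)))*(-23) = (11*(18 - 6*I*√6))*(-23) = (198 - 66*I*√6)*(-23) = -4554 + 1518*I*√6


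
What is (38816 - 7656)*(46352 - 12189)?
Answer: 1064519080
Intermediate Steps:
(38816 - 7656)*(46352 - 12189) = 31160*34163 = 1064519080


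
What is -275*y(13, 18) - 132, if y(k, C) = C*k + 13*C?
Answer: -128832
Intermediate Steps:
y(k, C) = 13*C + C*k
-275*y(13, 18) - 132 = -4950*(13 + 13) - 132 = -4950*26 - 132 = -275*468 - 132 = -128700 - 132 = -128832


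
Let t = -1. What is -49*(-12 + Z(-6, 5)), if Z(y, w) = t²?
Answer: 539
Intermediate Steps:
Z(y, w) = 1 (Z(y, w) = (-1)² = 1)
-49*(-12 + Z(-6, 5)) = -49*(-12 + 1) = -49*(-11) = 539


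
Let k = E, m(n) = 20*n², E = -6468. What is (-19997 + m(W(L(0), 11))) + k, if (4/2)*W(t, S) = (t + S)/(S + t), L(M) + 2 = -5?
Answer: -26460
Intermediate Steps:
L(M) = -7 (L(M) = -2 - 5 = -7)
W(t, S) = ½ (W(t, S) = ((t + S)/(S + t))/2 = ((S + t)/(S + t))/2 = (½)*1 = ½)
k = -6468
(-19997 + m(W(L(0), 11))) + k = (-19997 + 20*(½)²) - 6468 = (-19997 + 20*(¼)) - 6468 = (-19997 + 5) - 6468 = -19992 - 6468 = -26460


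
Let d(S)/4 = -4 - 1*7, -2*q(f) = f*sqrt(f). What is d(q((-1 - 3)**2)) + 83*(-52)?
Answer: -4360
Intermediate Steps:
q(f) = -f**(3/2)/2 (q(f) = -f*sqrt(f)/2 = -f**(3/2)/2)
d(S) = -44 (d(S) = 4*(-4 - 1*7) = 4*(-4 - 7) = 4*(-11) = -44)
d(q((-1 - 3)**2)) + 83*(-52) = -44 + 83*(-52) = -44 - 4316 = -4360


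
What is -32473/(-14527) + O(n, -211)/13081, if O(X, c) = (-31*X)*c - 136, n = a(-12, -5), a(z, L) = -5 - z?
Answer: 1087951390/190027687 ≈ 5.7252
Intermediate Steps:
n = 7 (n = -5 - 1*(-12) = -5 + 12 = 7)
O(X, c) = -136 - 31*X*c (O(X, c) = -31*X*c - 136 = -136 - 31*X*c)
-32473/(-14527) + O(n, -211)/13081 = -32473/(-14527) + (-136 - 31*7*(-211))/13081 = -32473*(-1/14527) + (-136 + 45787)*(1/13081) = 32473/14527 + 45651*(1/13081) = 32473/14527 + 45651/13081 = 1087951390/190027687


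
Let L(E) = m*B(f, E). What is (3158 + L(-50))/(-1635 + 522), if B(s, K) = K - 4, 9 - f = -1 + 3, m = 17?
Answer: -320/159 ≈ -2.0126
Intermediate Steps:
f = 7 (f = 9 - (-1 + 3) = 9 - 1*2 = 9 - 2 = 7)
B(s, K) = -4 + K
L(E) = -68 + 17*E (L(E) = 17*(-4 + E) = -68 + 17*E)
(3158 + L(-50))/(-1635 + 522) = (3158 + (-68 + 17*(-50)))/(-1635 + 522) = (3158 + (-68 - 850))/(-1113) = (3158 - 918)*(-1/1113) = 2240*(-1/1113) = -320/159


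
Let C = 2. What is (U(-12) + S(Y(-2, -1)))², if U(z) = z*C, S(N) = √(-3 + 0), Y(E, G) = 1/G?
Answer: (24 - I*√3)² ≈ 573.0 - 83.138*I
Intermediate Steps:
S(N) = I*√3 (S(N) = √(-3) = I*√3)
U(z) = 2*z (U(z) = z*2 = 2*z)
(U(-12) + S(Y(-2, -1)))² = (2*(-12) + I*√3)² = (-24 + I*√3)²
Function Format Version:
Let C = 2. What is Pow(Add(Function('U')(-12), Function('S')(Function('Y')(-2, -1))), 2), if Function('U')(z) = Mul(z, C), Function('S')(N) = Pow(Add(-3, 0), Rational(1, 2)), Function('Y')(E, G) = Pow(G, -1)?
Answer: Pow(Add(24, Mul(-1, I, Pow(3, Rational(1, 2)))), 2) ≈ Add(573.00, Mul(-83.138, I))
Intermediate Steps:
Function('S')(N) = Mul(I, Pow(3, Rational(1, 2))) (Function('S')(N) = Pow(-3, Rational(1, 2)) = Mul(I, Pow(3, Rational(1, 2))))
Function('U')(z) = Mul(2, z) (Function('U')(z) = Mul(z, 2) = Mul(2, z))
Pow(Add(Function('U')(-12), Function('S')(Function('Y')(-2, -1))), 2) = Pow(Add(Mul(2, -12), Mul(I, Pow(3, Rational(1, 2)))), 2) = Pow(Add(-24, Mul(I, Pow(3, Rational(1, 2)))), 2)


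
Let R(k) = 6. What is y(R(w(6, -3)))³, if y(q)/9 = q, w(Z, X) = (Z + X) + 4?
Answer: 157464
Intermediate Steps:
w(Z, X) = 4 + X + Z (w(Z, X) = (X + Z) + 4 = 4 + X + Z)
y(q) = 9*q
y(R(w(6, -3)))³ = (9*6)³ = 54³ = 157464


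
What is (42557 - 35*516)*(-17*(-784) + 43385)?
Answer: 1389298361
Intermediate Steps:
(42557 - 35*516)*(-17*(-784) + 43385) = (42557 - 18060)*(13328 + 43385) = 24497*56713 = 1389298361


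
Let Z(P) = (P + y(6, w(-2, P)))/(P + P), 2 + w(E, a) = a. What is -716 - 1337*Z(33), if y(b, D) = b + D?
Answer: -70423/33 ≈ -2134.0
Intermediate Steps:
w(E, a) = -2 + a
y(b, D) = D + b
Z(P) = (4 + 2*P)/(2*P) (Z(P) = (P + ((-2 + P) + 6))/(P + P) = (P + (4 + P))/((2*P)) = (4 + 2*P)*(1/(2*P)) = (4 + 2*P)/(2*P))
-716 - 1337*Z(33) = -716 - 1337*(2 + 33)/33 = -716 - 1337*35/33 = -716 - 46795/33 = -70423/33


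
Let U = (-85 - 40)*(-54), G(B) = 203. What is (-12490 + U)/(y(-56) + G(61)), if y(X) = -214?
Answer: 5740/11 ≈ 521.82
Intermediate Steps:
U = 6750 (U = -125*(-54) = 6750)
(-12490 + U)/(y(-56) + G(61)) = (-12490 + 6750)/(-214 + 203) = -5740/(-11) = -5740*(-1/11) = 5740/11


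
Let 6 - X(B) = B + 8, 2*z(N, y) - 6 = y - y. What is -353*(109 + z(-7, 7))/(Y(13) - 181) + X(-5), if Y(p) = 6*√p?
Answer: 7252895/32293 + 237216*√13/32293 ≈ 251.08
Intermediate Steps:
z(N, y) = 3 (z(N, y) = 3 + (y - y)/2 = 3 + (½)*0 = 3 + 0 = 3)
X(B) = -2 - B (X(B) = 6 - (B + 8) = 6 - (8 + B) = 6 + (-8 - B) = -2 - B)
-353*(109 + z(-7, 7))/(Y(13) - 181) + X(-5) = -353*(109 + 3)/(6*√13 - 181) + (-2 - 1*(-5)) = -39536/(-181 + 6*√13) + (-2 + 5) = -39536/(-181 + 6*√13) + 3 = 3 - 39536/(-181 + 6*√13)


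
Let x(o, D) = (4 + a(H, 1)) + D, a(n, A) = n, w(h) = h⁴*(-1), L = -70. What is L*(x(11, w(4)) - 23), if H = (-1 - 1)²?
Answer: 18970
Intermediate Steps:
w(h) = -h⁴
H = 4 (H = (-2)² = 4)
x(o, D) = 8 + D (x(o, D) = (4 + 4) + D = 8 + D)
L*(x(11, w(4)) - 23) = -70*((8 - 1*4⁴) - 23) = -70*((8 - 1*256) - 23) = -70*((8 - 256) - 23) = -70*(-248 - 23) = -70*(-271) = 18970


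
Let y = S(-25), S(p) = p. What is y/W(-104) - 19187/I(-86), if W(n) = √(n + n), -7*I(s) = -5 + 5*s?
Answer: -134309/435 + 25*I*√13/52 ≈ -308.76 + 1.7334*I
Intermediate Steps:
y = -25
I(s) = 5/7 - 5*s/7 (I(s) = -(-5 + 5*s)/7 = 5/7 - 5*s/7)
W(n) = √2*√n (W(n) = √(2*n) = √2*√n)
y/W(-104) - 19187/I(-86) = -25*(-I*√13/52) - 19187/(5/7 - 5/7*(-86)) = -25*(-I*√13/52) - 19187/(5/7 + 430/7) = -25*(-I*√13/52) - 19187/435/7 = -(-25)*I*√13/52 - 19187*7/435 = 25*I*√13/52 - 134309/435 = -134309/435 + 25*I*√13/52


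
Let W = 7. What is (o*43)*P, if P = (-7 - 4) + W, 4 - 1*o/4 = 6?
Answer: 1376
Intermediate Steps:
o = -8 (o = 16 - 4*6 = 16 - 24 = -8)
P = -4 (P = (-7 - 4) + 7 = -11 + 7 = -4)
(o*43)*P = -8*43*(-4) = -344*(-4) = 1376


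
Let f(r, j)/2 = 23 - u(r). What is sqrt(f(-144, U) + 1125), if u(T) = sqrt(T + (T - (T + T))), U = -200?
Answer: sqrt(1171) ≈ 34.220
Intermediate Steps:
u(T) = 0 (u(T) = sqrt(T + (T - 2*T)) = sqrt(T - T) = sqrt(0) = 0)
f(r, j) = 46 (f(r, j) = 2*(23 - 1*0) = 2*(23 + 0) = 2*23 = 46)
sqrt(f(-144, U) + 1125) = sqrt(46 + 1125) = sqrt(1171)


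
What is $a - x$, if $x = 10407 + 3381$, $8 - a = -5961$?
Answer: $-7819$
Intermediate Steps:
$a = 5969$ ($a = 8 - -5961 = 8 + 5961 = 5969$)
$x = 13788$
$a - x = 5969 - 13788 = -7819$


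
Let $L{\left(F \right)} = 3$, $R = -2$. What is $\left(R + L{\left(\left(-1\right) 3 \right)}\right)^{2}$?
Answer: $1$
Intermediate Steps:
$\left(R + L{\left(\left(-1\right) 3 \right)}\right)^{2} = \left(-2 + 3\right)^{2} = 1^{2} = 1$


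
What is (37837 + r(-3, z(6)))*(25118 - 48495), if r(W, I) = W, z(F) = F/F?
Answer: -884445418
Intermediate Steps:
z(F) = 1
(37837 + r(-3, z(6)))*(25118 - 48495) = (37837 - 3)*(25118 - 48495) = 37834*(-23377) = -884445418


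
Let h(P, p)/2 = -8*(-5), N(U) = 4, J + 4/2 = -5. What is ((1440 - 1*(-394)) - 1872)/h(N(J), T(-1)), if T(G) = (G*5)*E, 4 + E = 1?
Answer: -19/40 ≈ -0.47500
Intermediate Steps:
J = -7 (J = -2 - 5 = -7)
E = -3 (E = -4 + 1 = -3)
T(G) = -15*G (T(G) = (G*5)*(-3) = (5*G)*(-3) = -15*G)
h(P, p) = 80 (h(P, p) = 2*(-8*(-5)) = 2*40 = 80)
((1440 - 1*(-394)) - 1872)/h(N(J), T(-1)) = ((1440 - 1*(-394)) - 1872)/80 = ((1440 + 394) - 1872)*(1/80) = (1834 - 1872)*(1/80) = -38*1/80 = -19/40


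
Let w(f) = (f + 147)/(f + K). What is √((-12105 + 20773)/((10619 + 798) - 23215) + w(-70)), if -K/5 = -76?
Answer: 3*I*√180698344970/1828690 ≈ 0.69736*I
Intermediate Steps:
K = 380 (K = -5*(-76) = 380)
w(f) = (147 + f)/(380 + f) (w(f) = (f + 147)/(f + 380) = (147 + f)/(380 + f))
√((-12105 + 20773)/((10619 + 798) - 23215) + w(-70)) = √((-12105 + 20773)/((10619 + 798) - 23215) + (147 - 70)/(380 - 70)) = √(8668/(11417 - 23215) + 77/310) = √(8668/(-11798) + (1/310)*77) = √(8668*(-1/11798) + 77/310) = √(-4334/5899 + 77/310) = √(-889317/1828690) = 3*I*√180698344970/1828690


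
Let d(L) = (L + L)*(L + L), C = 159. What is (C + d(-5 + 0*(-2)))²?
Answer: 67081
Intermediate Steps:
d(L) = 4*L² (d(L) = (2*L)*(2*L) = 4*L²)
(C + d(-5 + 0*(-2)))² = (159 + 4*(-5 + 0*(-2))²)² = (159 + 4*(-5 + 0)²)² = (159 + 4*(-5)²)² = (159 + 4*25)² = (159 + 100)² = 259² = 67081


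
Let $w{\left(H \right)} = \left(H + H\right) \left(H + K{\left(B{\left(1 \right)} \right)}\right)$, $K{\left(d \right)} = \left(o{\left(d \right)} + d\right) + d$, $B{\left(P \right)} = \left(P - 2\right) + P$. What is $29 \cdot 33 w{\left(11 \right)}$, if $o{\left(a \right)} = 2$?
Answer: $273702$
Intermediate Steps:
$B{\left(P \right)} = -2 + 2 P$ ($B{\left(P \right)} = \left(-2 + P\right) + P = -2 + 2 P$)
$K{\left(d \right)} = 2 + 2 d$ ($K{\left(d \right)} = \left(2 + d\right) + d = 2 + 2 d$)
$w{\left(H \right)} = 2 H \left(2 + H\right)$ ($w{\left(H \right)} = \left(H + H\right) \left(H + \left(2 + 2 \left(-2 + 2 \cdot 1\right)\right)\right) = 2 H \left(H + \left(2 + 2 \left(-2 + 2\right)\right)\right) = 2 H \left(H + \left(2 + 2 \cdot 0\right)\right) = 2 H \left(H + \left(2 + 0\right)\right) = 2 H \left(H + 2\right) = 2 H \left(2 + H\right)$)
$29 \cdot 33 w{\left(11 \right)} = 29 \cdot 33 \cdot 2 \cdot 11 \left(2 + 11\right) = 957 \cdot 2 \cdot 11 \cdot 13 = 957 \cdot 286 = 273702$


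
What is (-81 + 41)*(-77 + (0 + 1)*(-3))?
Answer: 3200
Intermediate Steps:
(-81 + 41)*(-77 + (0 + 1)*(-3)) = -40*(-77 + 1*(-3)) = -40*(-77 - 3) = -40*(-80) = 3200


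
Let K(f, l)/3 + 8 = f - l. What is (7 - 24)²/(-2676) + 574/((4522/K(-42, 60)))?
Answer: -36299627/864348 ≈ -41.997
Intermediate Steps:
K(f, l) = -24 - 3*l + 3*f (K(f, l) = -24 + 3*(f - l) = -24 + (-3*l + 3*f) = -24 - 3*l + 3*f)
(7 - 24)²/(-2676) + 574/((4522/K(-42, 60))) = (7 - 24)²/(-2676) + 574/((4522/(-24 - 3*60 + 3*(-42)))) = (-17)²*(-1/2676) + 574/((4522/(-24 - 180 - 126))) = 289*(-1/2676) + 574/((4522/(-330))) = -289/2676 + 574/((4522*(-1/330))) = -289/2676 + 574/(-2261/165) = -289/2676 + 574*(-165/2261) = -289/2676 - 13530/323 = -36299627/864348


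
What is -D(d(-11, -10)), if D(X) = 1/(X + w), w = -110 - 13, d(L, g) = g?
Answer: 1/133 ≈ 0.0075188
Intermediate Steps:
w = -123
D(X) = 1/(-123 + X) (D(X) = 1/(X - 123) = 1/(-123 + X))
-D(d(-11, -10)) = -1/(-123 - 10) = -1/(-133) = -1*(-1/133) = 1/133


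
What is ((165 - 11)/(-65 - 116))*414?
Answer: -63756/181 ≈ -352.24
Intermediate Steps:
((165 - 11)/(-65 - 116))*414 = (154/(-181))*414 = (154*(-1/181))*414 = -154/181*414 = -63756/181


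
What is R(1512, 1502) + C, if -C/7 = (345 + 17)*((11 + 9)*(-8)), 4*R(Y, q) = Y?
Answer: 405818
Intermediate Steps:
R(Y, q) = Y/4
C = 405440 (C = -7*(345 + 17)*(11 + 9)*(-8) = -2534*20*(-8) = -2534*(-160) = -7*(-57920) = 405440)
R(1512, 1502) + C = (¼)*1512 + 405440 = 378 + 405440 = 405818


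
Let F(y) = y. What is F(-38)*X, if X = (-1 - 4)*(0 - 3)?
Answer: -570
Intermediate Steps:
X = 15 (X = -5*(-3) = 15)
F(-38)*X = -38*15 = -570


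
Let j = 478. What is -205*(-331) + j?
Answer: 68333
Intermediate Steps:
-205*(-331) + j = -205*(-331) + 478 = 67855 + 478 = 68333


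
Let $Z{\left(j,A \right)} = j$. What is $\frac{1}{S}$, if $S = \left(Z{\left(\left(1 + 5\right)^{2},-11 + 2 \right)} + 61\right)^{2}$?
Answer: $\frac{1}{9409} \approx 0.00010628$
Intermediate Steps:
$S = 9409$ ($S = \left(\left(1 + 5\right)^{2} + 61\right)^{2} = \left(6^{2} + 61\right)^{2} = \left(36 + 61\right)^{2} = 97^{2} = 9409$)
$\frac{1}{S} = \frac{1}{9409}$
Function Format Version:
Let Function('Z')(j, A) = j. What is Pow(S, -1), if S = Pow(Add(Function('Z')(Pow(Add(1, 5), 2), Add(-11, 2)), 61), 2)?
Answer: Rational(1, 9409) ≈ 0.00010628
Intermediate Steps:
S = 9409 (S = Pow(Add(Pow(Add(1, 5), 2), 61), 2) = Pow(Add(Pow(6, 2), 61), 2) = Pow(Add(36, 61), 2) = Pow(97, 2) = 9409)
Pow(S, -1) = Pow(9409, -1) = Rational(1, 9409)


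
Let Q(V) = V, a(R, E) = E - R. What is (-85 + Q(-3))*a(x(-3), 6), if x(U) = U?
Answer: -792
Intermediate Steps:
(-85 + Q(-3))*a(x(-3), 6) = (-85 - 3)*(6 - 1*(-3)) = -88*(6 + 3) = -88*9 = -792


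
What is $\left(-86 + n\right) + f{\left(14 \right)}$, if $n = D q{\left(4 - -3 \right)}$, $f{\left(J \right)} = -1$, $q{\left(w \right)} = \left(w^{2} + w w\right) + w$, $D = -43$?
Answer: $-4602$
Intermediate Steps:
$q{\left(w \right)} = w + 2 w^{2}$ ($q{\left(w \right)} = \left(w^{2} + w^{2}\right) + w = 2 w^{2} + w = w + 2 w^{2}$)
$n = -4515$ ($n = - 43 \left(4 - -3\right) \left(1 + 2 \left(4 - -3\right)\right) = - 43 \left(4 + 3\right) \left(1 + 2 \left(4 + 3\right)\right) = - 43 \cdot 7 \left(1 + 2 \cdot 7\right) = - 43 \cdot 7 \left(1 + 14\right) = - 43 \cdot 7 \cdot 15 = \left(-43\right) 105 = -4515$)
$\left(-86 + n\right) + f{\left(14 \right)} = \left(-86 - 4515\right) - 1 = -4601 - 1 = -4602$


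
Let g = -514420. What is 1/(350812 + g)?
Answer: -1/163608 ≈ -6.1122e-6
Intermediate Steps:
1/(350812 + g) = 1/(350812 - 514420) = 1/(-163608) = -1/163608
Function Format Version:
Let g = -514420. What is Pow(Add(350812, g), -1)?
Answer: Rational(-1, 163608) ≈ -6.1122e-6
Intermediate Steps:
Pow(Add(350812, g), -1) = Pow(Add(350812, -514420), -1) = Pow(-163608, -1) = Rational(-1, 163608)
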